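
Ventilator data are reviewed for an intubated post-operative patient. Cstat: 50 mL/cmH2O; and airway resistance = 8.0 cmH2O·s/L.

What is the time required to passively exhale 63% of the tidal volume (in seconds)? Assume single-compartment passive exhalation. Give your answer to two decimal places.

0.40

τ = R × C = 8.0 × 50 mL/cmH2O = 8.0 × 0.050 L/cmH2O = 0.4 s.
Exhaled fraction f = 1 − e^(−t/τ) → t = −τ·ln(1 − f) = −0.4·ln(0.37) = 0.3977 s.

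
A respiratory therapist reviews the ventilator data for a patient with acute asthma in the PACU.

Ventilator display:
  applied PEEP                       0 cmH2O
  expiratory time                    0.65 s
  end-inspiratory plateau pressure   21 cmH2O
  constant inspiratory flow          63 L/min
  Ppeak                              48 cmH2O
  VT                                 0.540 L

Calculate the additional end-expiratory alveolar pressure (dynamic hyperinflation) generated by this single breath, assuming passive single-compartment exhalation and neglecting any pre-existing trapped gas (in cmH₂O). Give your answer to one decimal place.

7.9

Flow: 63 L/min ÷ 60 = 1.05 L/s.
R = (PIP − Pplat)/V̇ = (48 − 21) / 1.05 = 27.0/1.05 = 25.714 cmH2O·s/L.
C = Vt/(Pplat − PEEP) = 540.0 / (21 − 0) = 540.0/21.0 = 25.714 mL/cmH2O.
τ = R × C = 25.714 × 0.02571 L/cmH2O = 0.6611 s.
Fraction remaining = e^(−Te/τ) = e^(−0.65/0.6611) = 0.3741; trapped volume = 540.0 × 0.3741 = 202.01 mL.
Additional alveolar pressure from trapping ≈ V_trapped / C = 202.01 / 25.714 = 7.856 cmH2O.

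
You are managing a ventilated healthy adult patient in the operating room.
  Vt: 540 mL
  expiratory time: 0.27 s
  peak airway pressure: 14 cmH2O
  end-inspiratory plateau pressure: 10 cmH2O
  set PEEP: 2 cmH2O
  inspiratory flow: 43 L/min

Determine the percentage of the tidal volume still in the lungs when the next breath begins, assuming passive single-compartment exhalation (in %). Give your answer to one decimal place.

48.8

Flow: 43 L/min ÷ 60 = 0.7167 L/s.
R = (PIP − Pplat)/V̇ = (14 − 10) / 0.7167 = 4.0/0.7167 = 5.581 cmH2O·s/L.
C = Vt/(Pplat − PEEP) = 540.0 / (10 − 2) = 540.0/8.0 = 67.5 mL/cmH2O.
τ = R × C = 5.581 × 0.0675 L/cmH2O = 0.3767 s.
Fraction remaining at end-expiration = e^(−Te/τ) = e^(−0.27/0.3767) = 0.4883 → 48.83%.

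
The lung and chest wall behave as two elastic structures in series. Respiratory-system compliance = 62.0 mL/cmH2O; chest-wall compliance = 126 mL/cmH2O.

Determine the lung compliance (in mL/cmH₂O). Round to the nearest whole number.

122

1/CL = 1/Crs − 1/Ccw.
1/CL = 1/62.0 − 1/126 = 0.008193.
CL = 122.06 mL/cmH2O.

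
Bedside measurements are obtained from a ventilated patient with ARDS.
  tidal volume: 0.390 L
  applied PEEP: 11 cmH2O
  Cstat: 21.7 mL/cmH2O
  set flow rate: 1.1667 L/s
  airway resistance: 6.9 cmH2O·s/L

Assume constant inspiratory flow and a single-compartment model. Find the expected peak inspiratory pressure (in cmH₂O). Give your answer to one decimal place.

Equation of motion (constant flow): PIP = Vt/C + R·V̇ + PEEP.
PIP = 390/21.7 + 6.9×1.1667 + 11 = 17.972 + 8.05 + 11 = 37.022 cmH2O.

37.0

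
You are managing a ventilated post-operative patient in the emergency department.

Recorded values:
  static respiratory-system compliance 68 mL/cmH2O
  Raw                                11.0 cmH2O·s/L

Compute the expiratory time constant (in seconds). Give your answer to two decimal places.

0.75

τ = R × C = 11.0 × 68 mL/cmH2O = 11.0 × 0.068 L/cmH2O = 0.748 s.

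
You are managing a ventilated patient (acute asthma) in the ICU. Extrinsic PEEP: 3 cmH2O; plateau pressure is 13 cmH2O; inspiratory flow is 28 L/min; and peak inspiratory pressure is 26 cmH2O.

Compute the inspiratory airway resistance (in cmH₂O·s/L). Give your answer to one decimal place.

27.9

Flow: 28 L/min ÷ 60 = 0.4667 L/s.
Raw = (PIP − Pplat) / flow = (26 − 13) / 0.4667 = 13.0 / 0.4667 = 27.855 cmH2O·s/L.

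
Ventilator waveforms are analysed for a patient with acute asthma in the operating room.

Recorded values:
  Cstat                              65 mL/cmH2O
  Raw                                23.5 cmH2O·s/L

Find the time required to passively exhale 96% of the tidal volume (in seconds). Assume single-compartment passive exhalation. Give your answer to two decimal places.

τ = R × C = 23.5 × 65 mL/cmH2O = 23.5 × 0.065 L/cmH2O = 1.528 s.
Exhaled fraction f = 1 − e^(−t/τ) → t = −τ·ln(1 − f) = −1.528·ln(0.04) = 4.918 s.

4.92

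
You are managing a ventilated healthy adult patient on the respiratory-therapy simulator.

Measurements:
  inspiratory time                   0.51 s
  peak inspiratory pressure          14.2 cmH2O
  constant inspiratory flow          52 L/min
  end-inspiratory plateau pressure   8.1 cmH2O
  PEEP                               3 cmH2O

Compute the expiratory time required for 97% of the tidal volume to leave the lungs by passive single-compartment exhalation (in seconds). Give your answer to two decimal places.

Flow: 52 L/min ÷ 60 = 0.8667 L/s.
Vt = flow × Ti = 0.8667 L/s × 0.51 s × 1000 mL/L = 442.02 mL.
R = (PIP − Pplat)/V̇ = (14.2 − 8.1) / 0.8667 = 6.1/0.8667 = 7.038 cmH2O·s/L.
C = Vt/(Pplat − PEEP) = 442.02 / (8.1 − 3) = 442.02/5.1 = 86.671 mL/cmH2O.
τ = R × C = 7.038 × 0.08667 L/cmH2O = 0.61 s.
t = −τ·ln(1 − 0.97) = −0.61·ln(0.03) = 2.139 s.

2.14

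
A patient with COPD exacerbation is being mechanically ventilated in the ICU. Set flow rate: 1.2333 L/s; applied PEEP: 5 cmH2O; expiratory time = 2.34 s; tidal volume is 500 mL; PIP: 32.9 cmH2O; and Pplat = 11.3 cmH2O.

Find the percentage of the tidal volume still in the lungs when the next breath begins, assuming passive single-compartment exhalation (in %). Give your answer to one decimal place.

R = (PIP − Pplat)/V̇ = (32.9 − 11.3) / 1.2333 = 21.6/1.2333 = 17.514 cmH2O·s/L.
C = Vt/(Pplat − PEEP) = 500.0 / (11.3 − 5) = 500.0/6.3 = 79.365 mL/cmH2O.
τ = R × C = 17.514 × 0.07937 L/cmH2O = 1.39 s.
Fraction remaining at end-expiration = e^(−Te/τ) = e^(−2.34/1.39) = 0.1857 → 18.57%.

18.6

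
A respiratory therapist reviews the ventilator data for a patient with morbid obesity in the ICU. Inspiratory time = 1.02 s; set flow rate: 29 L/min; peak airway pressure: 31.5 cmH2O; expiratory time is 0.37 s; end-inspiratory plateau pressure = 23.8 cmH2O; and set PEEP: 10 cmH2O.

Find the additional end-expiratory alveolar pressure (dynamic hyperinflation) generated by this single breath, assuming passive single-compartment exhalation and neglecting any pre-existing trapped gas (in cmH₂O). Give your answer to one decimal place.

7.2

Flow: 29 L/min ÷ 60 = 0.4833 L/s.
Vt = flow × Ti = 0.4833 L/s × 1.02 s × 1000 mL/L = 492.97 mL.
R = (PIP − Pplat)/V̇ = (31.5 − 23.8) / 0.4833 = 7.7/0.4833 = 15.932 cmH2O·s/L.
C = Vt/(Pplat − PEEP) = 492.97 / (23.8 − 10) = 492.97/13.8 = 35.722 mL/cmH2O.
τ = R × C = 15.932 × 0.03572 L/cmH2O = 0.5691 s.
Fraction remaining = e^(−Te/τ) = e^(−0.37/0.5691) = 0.522; trapped volume = 492.97 × 0.522 = 257.33 mL.
Additional alveolar pressure from trapping ≈ V_trapped / C = 257.33 / 35.722 = 7.204 cmH2O.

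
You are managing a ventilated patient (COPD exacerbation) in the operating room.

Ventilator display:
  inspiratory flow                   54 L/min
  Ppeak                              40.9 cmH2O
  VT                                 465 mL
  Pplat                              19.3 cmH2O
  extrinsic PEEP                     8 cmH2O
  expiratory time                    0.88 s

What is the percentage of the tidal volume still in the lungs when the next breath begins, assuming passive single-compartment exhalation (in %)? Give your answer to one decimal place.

Flow: 54 L/min ÷ 60 = 0.9 L/s.
R = (PIP − Pplat)/V̇ = (40.9 − 19.3) / 0.9 = 21.6/0.9 = 24.0 cmH2O·s/L.
C = Vt/(Pplat − PEEP) = 465.0 / (19.3 − 8) = 465.0/11.3 = 41.15 mL/cmH2O.
τ = R × C = 24.0 × 0.04115 L/cmH2O = 0.9876 s.
Fraction remaining at end-expiration = e^(−Te/τ) = e^(−0.88/0.9876) = 0.4102 → 41.02%.

41.0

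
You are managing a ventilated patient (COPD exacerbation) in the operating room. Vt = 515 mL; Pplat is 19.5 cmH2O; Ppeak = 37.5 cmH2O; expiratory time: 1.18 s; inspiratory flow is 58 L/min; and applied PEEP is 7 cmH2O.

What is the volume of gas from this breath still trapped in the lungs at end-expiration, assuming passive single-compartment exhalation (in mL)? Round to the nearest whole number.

111

Flow: 58 L/min ÷ 60 = 0.9667 L/s.
R = (PIP − Pplat)/V̇ = (37.5 − 19.5) / 0.9667 = 18.0/0.9667 = 18.62 cmH2O·s/L.
C = Vt/(Pplat − PEEP) = 515.0 / (19.5 − 7) = 515.0/12.5 = 41.2 mL/cmH2O.
τ = R × C = 18.62 × 0.0412 L/cmH2O = 0.7671 s.
Fraction remaining = e^(−Te/τ) = e^(−1.18/0.7671) = 0.2148.
Trapped volume = 515.0 × 0.2148 = 110.62 mL.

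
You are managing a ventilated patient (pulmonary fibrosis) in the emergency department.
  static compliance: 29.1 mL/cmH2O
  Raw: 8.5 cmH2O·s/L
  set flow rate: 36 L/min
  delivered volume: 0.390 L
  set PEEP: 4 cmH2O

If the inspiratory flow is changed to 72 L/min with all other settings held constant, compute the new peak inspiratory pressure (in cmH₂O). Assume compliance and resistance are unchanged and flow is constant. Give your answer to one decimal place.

Flow: 36 L/min ÷ 60 = 0.6 L/s.
New flow: 72 L/min ÷ 60 = 1.2 L/s.
PIP = Vt/C + R·V̇ + PEEP (constant-flow equation of motion).
Only the resistive term changes: ΔPIP = R × ΔV̇ = 8.5 × (1.2 − 0.6) = 8.5 × 0.6 = 5.1 cmH2O.
Original PIP = 390/29.1 + 8.5×0.6 + 4 = 22.502 cmH2O; new PIP = 22.502 + (5.1) = 27.602 cmH2O.

27.6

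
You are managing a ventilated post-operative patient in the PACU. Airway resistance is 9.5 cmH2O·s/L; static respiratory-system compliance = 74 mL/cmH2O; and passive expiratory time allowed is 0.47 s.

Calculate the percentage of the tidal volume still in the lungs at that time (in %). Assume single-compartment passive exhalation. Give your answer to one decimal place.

51.2

τ = R × C = 9.5 × 74 mL/cmH2O = 9.5 × 0.074 L/cmH2O = 0.703 s.
Passive exhalation: V(t)/V₀ = e^(−t/τ) = e^(−0.47/0.703) = 0.5124.
Fraction remaining = 0.5124 → 51.24%.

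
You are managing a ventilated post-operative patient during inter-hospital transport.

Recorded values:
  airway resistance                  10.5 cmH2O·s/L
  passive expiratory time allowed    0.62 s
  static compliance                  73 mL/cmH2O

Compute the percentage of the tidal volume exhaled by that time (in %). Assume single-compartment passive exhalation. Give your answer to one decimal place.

55.5

τ = R × C = 10.5 × 73 mL/cmH2O = 10.5 × 0.073 L/cmH2O = 0.7665 s.
Passive exhalation: V(t)/V₀ = e^(−t/τ) = e^(−0.62/0.7665) = 0.4454.
Fraction exhaled = 1 − 0.4454 = 0.5546 → 55.46%.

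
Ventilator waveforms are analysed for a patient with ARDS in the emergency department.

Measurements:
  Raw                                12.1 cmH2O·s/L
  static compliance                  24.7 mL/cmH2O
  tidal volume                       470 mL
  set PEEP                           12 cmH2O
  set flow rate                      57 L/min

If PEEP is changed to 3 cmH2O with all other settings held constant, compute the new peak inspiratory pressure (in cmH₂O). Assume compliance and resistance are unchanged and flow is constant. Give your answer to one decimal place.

Flow: 57 L/min ÷ 60 = 0.95 L/s.
PIP = Vt/C + R·V̇ + PEEP (constant-flow equation of motion).
Only the baseline term changes: ΔPIP = ΔPEEP = 3 − 12 = -9.0 cmH2O.
Original PIP = 470/24.7 + 12.1×0.95 + 12 = 42.523 cmH2O; new PIP = 42.523 + (-9.0) = 33.523 cmH2O.

33.5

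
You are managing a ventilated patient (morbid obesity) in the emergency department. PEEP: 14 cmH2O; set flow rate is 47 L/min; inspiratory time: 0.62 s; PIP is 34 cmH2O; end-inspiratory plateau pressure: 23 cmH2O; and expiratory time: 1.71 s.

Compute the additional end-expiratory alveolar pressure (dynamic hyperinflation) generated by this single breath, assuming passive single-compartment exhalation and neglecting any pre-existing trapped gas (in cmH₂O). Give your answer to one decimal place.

0.9

Flow: 47 L/min ÷ 60 = 0.7833 L/s.
Vt = flow × Ti = 0.7833 L/s × 0.62 s × 1000 mL/L = 485.65 mL.
R = (PIP − Pplat)/V̇ = (34 − 23) / 0.7833 = 11.0/0.7833 = 14.043 cmH2O·s/L.
C = Vt/(Pplat − PEEP) = 485.65 / (23 − 14) = 485.65/9.0 = 53.961 mL/cmH2O.
τ = R × C = 14.043 × 0.05396 L/cmH2O = 0.7578 s.
Fraction remaining = e^(−Te/τ) = e^(−1.71/0.7578) = 0.1047; trapped volume = 485.65 × 0.1047 = 50.848 mL.
Additional alveolar pressure from trapping ≈ V_trapped / C = 50.848 / 53.961 = 0.9423 cmH2O.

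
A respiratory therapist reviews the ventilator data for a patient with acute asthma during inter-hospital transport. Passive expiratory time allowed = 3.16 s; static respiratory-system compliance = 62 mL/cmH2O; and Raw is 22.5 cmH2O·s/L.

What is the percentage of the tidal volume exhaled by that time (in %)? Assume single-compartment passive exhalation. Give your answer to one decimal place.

89.6

τ = R × C = 22.5 × 62 mL/cmH2O = 22.5 × 0.062 L/cmH2O = 1.395 s.
Passive exhalation: V(t)/V₀ = e^(−t/τ) = e^(−3.16/1.395) = 0.1038.
Fraction exhaled = 1 − 0.1038 = 0.8962 → 89.62%.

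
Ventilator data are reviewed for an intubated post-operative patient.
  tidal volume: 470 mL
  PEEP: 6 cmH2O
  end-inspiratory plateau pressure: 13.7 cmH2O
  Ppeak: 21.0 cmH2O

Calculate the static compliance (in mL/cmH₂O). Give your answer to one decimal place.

Cstat = Vt / (Pplat − PEEP) = 470 / (13.7 − 6) = 470 / 7.7 = 61.039 mL/cmH2O.

61.0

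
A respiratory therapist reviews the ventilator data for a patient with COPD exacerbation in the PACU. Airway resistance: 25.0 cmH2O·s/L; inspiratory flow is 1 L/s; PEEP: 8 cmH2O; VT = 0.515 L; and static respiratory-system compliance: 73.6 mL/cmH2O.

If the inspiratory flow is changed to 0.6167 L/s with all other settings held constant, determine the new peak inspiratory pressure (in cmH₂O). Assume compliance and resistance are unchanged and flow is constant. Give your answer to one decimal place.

30.4

PIP = Vt/C + R·V̇ + PEEP (constant-flow equation of motion).
Only the resistive term changes: ΔPIP = R × ΔV̇ = 25.0 × (0.6167 − 1) = 25.0 × -0.3833 = -9.583 cmH2O.
Original PIP = 515/73.6 + 25.0×1 + 8 = 39.997 cmH2O; new PIP = 39.997 + (-9.583) = 30.414 cmH2O.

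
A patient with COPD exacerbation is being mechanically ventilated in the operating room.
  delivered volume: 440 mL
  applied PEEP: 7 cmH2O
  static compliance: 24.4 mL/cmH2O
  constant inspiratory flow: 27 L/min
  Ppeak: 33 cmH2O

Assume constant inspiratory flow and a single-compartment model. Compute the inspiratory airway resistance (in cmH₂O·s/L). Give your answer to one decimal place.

Flow: 27 L/min ÷ 60 = 0.45 L/s.
Equation of motion (constant flow): PIP = Vt/C + R·V̇ + PEEP.
R·V̇ = PIP − Vt/C − PEEP = 33 − 440/24.4 − 7 = 33 − 18.033 − 7 = 7.967 cmH2O.
R = 7.967 / 0.45 = 17.704 cmH2O·s/L.

17.7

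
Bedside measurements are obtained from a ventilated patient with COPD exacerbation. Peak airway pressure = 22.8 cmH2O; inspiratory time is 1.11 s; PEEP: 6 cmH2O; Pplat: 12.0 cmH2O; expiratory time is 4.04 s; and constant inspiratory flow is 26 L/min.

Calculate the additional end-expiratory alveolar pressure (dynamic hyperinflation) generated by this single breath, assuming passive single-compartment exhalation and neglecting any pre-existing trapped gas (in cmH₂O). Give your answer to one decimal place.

0.8

Flow: 26 L/min ÷ 60 = 0.4333 L/s.
Vt = flow × Ti = 0.4333 L/s × 1.11 s × 1000 mL/L = 480.96 mL.
R = (PIP − Pplat)/V̇ = (22.8 − 12.0) / 0.4333 = 10.8/0.4333 = 24.925 cmH2O·s/L.
C = Vt/(Pplat − PEEP) = 480.96 / (12.0 − 6) = 480.96/6.0 = 80.16 mL/cmH2O.
τ = R × C = 24.925 × 0.08016 L/cmH2O = 1.998 s.
Fraction remaining = e^(−Te/τ) = e^(−4.04/1.998) = 0.1324; trapped volume = 480.96 × 0.1324 = 63.679 mL.
Additional alveolar pressure from trapping ≈ V_trapped / C = 63.679 / 80.16 = 0.7944 cmH2O.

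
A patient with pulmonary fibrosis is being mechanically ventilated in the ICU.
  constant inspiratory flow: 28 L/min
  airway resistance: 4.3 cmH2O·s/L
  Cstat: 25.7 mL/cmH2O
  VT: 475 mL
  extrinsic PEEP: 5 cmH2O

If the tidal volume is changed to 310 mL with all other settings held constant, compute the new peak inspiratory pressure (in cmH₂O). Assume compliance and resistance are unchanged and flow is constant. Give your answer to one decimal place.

19.1

Flow: 28 L/min ÷ 60 = 0.4667 L/s.
PIP = Vt/C + R·V̇ + PEEP (constant-flow equation of motion).
Only the elastic term changes: ΔPIP = ΔVt / C = (310 − 475) / 25.7 = -6.42 cmH2O.
Original PIP = 475/25.7 + 4.3×0.4667 + 5 = 25.489 cmH2O; new PIP = 25.489 + (-6.42) = 19.069 cmH2O.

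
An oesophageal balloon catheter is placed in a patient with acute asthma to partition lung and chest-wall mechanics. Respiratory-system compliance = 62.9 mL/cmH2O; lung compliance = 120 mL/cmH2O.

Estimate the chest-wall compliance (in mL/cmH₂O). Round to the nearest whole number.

1/Ccw = 1/Crs − 1/CL.
1/Ccw = 1/62.9 − 1/120 = 0.007565.
Ccw = 132.19 mL/cmH2O.

132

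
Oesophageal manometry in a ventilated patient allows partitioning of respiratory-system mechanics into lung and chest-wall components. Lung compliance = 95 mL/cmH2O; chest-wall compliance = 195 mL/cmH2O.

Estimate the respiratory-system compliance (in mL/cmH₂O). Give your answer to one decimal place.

63.9

Lung and chest wall are elastances in series: 1/Crs = 1/CL + 1/Ccw.
1/Crs = 1/95 + 1/195 = 0.01565.
Crs = 63.898 mL/cmH2O.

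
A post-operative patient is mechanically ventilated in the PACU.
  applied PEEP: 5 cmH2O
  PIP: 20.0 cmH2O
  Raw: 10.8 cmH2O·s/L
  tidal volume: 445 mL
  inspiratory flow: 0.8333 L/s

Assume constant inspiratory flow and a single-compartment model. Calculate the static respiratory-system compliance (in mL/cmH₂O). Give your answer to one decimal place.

Equation of motion (constant flow): PIP = Vt/C + R·V̇ + PEEP.
Vt/C = PIP − R·V̇ − PEEP = 20.0 − 10.8×0.8333 − 5 = 20.0 − 9.0 − 5 = 6.0 cmH2O.
C = Vt / 6.0 = 445 / 6.0 = 74.167 mL/cmH2O.

74.2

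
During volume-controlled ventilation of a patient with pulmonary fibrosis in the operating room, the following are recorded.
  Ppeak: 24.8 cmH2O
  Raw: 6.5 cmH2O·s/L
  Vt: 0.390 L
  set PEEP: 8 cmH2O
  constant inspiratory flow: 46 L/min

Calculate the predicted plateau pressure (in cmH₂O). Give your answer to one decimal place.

Flow: 46 L/min ÷ 60 = 0.7667 L/s.
Pplat = PIP − Raw × flow = 24.8 − 6.5 × 0.7667 = 24.8 − 4.984 = 19.816 cmH2O.

19.8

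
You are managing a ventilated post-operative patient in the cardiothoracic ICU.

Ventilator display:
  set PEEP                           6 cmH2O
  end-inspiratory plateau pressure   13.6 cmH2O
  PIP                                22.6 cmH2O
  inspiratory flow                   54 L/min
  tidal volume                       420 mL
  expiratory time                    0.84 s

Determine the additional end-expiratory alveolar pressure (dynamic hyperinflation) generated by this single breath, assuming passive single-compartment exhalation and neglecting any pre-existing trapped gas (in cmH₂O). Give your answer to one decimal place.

1.7

Flow: 54 L/min ÷ 60 = 0.9 L/s.
R = (PIP − Pplat)/V̇ = (22.6 − 13.6) / 0.9 = 9.0/0.9 = 10.0 cmH2O·s/L.
C = Vt/(Pplat − PEEP) = 420.0 / (13.6 − 6) = 420.0/7.6 = 55.263 mL/cmH2O.
τ = R × C = 10.0 × 0.05526 L/cmH2O = 0.5526 s.
Fraction remaining = e^(−Te/τ) = e^(−0.84/0.5526) = 0.2187; trapped volume = 420.0 × 0.2187 = 91.854 mL.
Additional alveolar pressure from trapping ≈ V_trapped / C = 91.854 / 55.263 = 1.662 cmH2O.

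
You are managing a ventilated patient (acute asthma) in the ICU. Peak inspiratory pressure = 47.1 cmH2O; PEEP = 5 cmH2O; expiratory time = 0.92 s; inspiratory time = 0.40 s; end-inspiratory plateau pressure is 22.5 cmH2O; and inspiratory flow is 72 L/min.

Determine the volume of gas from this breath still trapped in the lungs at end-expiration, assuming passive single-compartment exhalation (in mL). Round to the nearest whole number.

93

Flow: 72 L/min ÷ 60 = 1.2 L/s.
Vt = flow × Ti = 1.2 L/s × 0.40 s × 1000 mL/L = 480.0 mL.
R = (PIP − Pplat)/V̇ = (47.1 − 22.5) / 1.2 = 24.6/1.2 = 20.5 cmH2O·s/L.
C = Vt/(Pplat − PEEP) = 480.0 / (22.5 − 5) = 480.0/17.5 = 27.429 mL/cmH2O.
τ = R × C = 20.5 × 0.02743 L/cmH2O = 0.5623 s.
Fraction remaining = e^(−Te/τ) = e^(−0.92/0.5623) = 0.1947.
Trapped volume = 480.0 × 0.1947 = 93.456 mL.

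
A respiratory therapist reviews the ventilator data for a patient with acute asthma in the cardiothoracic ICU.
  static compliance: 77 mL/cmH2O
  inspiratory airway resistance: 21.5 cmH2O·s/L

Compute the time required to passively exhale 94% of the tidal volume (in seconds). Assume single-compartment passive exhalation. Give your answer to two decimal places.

4.66

τ = R × C = 21.5 × 77 mL/cmH2O = 21.5 × 0.077 L/cmH2O = 1.656 s.
Exhaled fraction f = 1 − e^(−t/τ) → t = −τ·ln(1 − f) = −1.656·ln(0.06) = 4.659 s.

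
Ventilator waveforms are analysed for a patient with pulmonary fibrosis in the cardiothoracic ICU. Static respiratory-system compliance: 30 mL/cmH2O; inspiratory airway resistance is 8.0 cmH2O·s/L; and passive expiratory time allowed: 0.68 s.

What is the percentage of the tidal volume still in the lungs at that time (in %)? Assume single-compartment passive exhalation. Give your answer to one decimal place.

5.9

τ = R × C = 8.0 × 30 mL/cmH2O = 8.0 × 0.030 L/cmH2O = 0.24 s.
Passive exhalation: V(t)/V₀ = e^(−t/τ) = e^(−0.68/0.24) = 0.05882.
Fraction remaining = 0.05882 → 5.882%.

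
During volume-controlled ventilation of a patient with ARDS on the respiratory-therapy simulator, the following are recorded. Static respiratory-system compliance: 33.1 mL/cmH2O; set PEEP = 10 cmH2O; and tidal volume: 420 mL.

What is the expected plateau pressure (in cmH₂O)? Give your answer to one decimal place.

Pplat = PEEP + Vt / Cstat = 10 + 420 / 33.1 = 10 + 12.689 = 22.689 cmH2O.

22.7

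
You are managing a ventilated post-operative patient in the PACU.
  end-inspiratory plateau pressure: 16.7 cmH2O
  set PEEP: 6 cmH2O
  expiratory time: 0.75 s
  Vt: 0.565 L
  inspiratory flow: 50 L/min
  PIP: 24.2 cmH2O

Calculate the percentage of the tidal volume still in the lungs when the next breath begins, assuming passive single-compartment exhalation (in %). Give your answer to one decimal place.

20.6

Flow: 50 L/min ÷ 60 = 0.8333 L/s.
R = (PIP − Pplat)/V̇ = (24.2 − 16.7) / 0.8333 = 7.5/0.8333 = 9.0 cmH2O·s/L.
C = Vt/(Pplat − PEEP) = 565.0 / (16.7 − 6) = 565.0/10.7 = 52.804 mL/cmH2O.
τ = R × C = 9.0 × 0.0528 L/cmH2O = 0.4752 s.
Fraction remaining at end-expiration = e^(−Te/τ) = e^(−0.75/0.4752) = 0.2063 → 20.63%.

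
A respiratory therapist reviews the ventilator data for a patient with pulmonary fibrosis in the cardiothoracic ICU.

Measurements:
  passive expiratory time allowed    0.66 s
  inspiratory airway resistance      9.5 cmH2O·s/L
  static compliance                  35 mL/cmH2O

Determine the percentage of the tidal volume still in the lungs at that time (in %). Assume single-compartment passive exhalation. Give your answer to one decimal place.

τ = R × C = 9.5 × 35 mL/cmH2O = 9.5 × 0.035 L/cmH2O = 0.3325 s.
Passive exhalation: V(t)/V₀ = e^(−t/τ) = e^(−0.66/0.3325) = 0.1374.
Fraction remaining = 0.1374 → 13.74%.

13.7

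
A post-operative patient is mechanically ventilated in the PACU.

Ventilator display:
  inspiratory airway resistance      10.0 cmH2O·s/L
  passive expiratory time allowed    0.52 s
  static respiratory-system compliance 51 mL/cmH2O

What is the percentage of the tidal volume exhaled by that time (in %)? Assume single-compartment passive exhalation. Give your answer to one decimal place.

63.9

τ = R × C = 10.0 × 51 mL/cmH2O = 10.0 × 0.051 L/cmH2O = 0.51 s.
Passive exhalation: V(t)/V₀ = e^(−t/τ) = e^(−0.52/0.51) = 0.3607.
Fraction exhaled = 1 − 0.3607 = 0.6393 → 63.93%.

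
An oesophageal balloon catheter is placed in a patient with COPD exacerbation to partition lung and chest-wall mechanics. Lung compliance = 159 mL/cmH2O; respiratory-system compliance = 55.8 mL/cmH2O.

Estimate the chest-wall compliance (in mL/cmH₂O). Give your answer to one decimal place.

1/Ccw = 1/Crs − 1/CL.
1/Ccw = 1/55.8 − 1/159 = 0.01163.
Ccw = 85.985 mL/cmH2O.

86.0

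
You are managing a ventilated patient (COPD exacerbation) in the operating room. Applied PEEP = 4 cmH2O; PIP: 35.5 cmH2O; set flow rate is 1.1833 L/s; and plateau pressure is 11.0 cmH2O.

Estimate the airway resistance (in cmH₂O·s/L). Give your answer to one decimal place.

20.7

Raw = (PIP − Pplat) / flow = (35.5 − 11.0) / 1.1833 = 24.5 / 1.1833 = 20.705 cmH2O·s/L.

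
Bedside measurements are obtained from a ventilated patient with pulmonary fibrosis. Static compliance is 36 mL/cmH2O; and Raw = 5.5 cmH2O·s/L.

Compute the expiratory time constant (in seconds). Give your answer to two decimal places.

τ = R × C = 5.5 × 36 mL/cmH2O = 5.5 × 0.036 L/cmH2O = 0.198 s.

0.20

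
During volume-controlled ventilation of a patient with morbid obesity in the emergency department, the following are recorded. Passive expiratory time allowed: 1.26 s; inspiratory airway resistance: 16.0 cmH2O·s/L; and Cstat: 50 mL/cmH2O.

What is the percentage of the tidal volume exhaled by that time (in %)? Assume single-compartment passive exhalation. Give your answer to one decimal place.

79.3

τ = R × C = 16.0 × 50 mL/cmH2O = 16.0 × 0.050 L/cmH2O = 0.8 s.
Passive exhalation: V(t)/V₀ = e^(−t/τ) = e^(−1.26/0.8) = 0.207.
Fraction exhaled = 1 − 0.207 = 0.793 → 79.3%.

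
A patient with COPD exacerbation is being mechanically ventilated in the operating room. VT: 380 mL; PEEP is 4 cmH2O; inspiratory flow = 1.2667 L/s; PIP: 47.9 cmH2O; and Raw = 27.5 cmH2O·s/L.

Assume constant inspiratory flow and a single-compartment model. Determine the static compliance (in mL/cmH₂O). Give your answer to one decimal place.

Equation of motion (constant flow): PIP = Vt/C + R·V̇ + PEEP.
Vt/C = PIP − R·V̇ − PEEP = 47.9 − 27.5×1.2667 − 4 = 47.9 − 34.834 − 4 = 9.066 cmH2O.
C = Vt / 9.066 = 380 / 9.066 = 41.915 mL/cmH2O.

41.9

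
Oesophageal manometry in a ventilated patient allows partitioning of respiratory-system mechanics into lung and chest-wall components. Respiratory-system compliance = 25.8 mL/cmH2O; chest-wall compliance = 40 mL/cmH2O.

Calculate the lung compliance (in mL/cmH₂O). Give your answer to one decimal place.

72.7

1/CL = 1/Crs − 1/Ccw.
1/CL = 1/25.8 − 1/40 = 0.01376.
CL = 72.674 mL/cmH2O.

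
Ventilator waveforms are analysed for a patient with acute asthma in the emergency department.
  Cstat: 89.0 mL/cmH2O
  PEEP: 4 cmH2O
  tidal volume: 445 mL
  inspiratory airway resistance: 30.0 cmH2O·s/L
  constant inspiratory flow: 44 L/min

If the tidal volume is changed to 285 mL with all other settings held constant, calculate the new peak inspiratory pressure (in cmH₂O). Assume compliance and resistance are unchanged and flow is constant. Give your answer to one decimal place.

29.2

Flow: 44 L/min ÷ 60 = 0.7333 L/s.
PIP = Vt/C + R·V̇ + PEEP (constant-flow equation of motion).
Only the elastic term changes: ΔPIP = ΔVt / C = (285 − 445) / 89.0 = -1.798 cmH2O.
Original PIP = 445/89.0 + 30.0×0.7333 + 4 = 30.999 cmH2O; new PIP = 30.999 + (-1.798) = 29.201 cmH2O.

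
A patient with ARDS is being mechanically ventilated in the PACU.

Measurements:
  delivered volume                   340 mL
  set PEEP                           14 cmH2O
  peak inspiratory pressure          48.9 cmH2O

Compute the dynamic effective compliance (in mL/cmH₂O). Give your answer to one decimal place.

9.7

Dynamic compliance = Vt / (PIP − PEEP) = 340 / (48.9 − 14) = 340 / 34.9 = 9.742 mL/cmH2O.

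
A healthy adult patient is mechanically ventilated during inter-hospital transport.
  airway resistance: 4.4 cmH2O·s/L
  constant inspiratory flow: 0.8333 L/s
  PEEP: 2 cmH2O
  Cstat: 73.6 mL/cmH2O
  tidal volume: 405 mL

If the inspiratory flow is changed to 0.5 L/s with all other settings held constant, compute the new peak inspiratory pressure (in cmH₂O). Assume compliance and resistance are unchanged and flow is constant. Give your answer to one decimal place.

PIP = Vt/C + R·V̇ + PEEP (constant-flow equation of motion).
Only the resistive term changes: ΔPIP = R × ΔV̇ = 4.4 × (0.5 − 0.8333) = 4.4 × -0.3333 = -1.467 cmH2O.
Original PIP = 405/73.6 + 4.4×0.8333 + 2 = 11.169 cmH2O; new PIP = 11.169 + (-1.467) = 9.702 cmH2O.

9.7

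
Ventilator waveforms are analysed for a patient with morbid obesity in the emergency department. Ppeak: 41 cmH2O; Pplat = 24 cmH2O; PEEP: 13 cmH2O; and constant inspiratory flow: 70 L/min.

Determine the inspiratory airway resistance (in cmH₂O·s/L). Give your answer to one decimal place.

Flow: 70 L/min ÷ 60 = 1.1667 L/s.
Raw = (PIP − Pplat) / flow = (41 − 24) / 1.1667 = 17.0 / 1.1667 = 14.571 cmH2O·s/L.

14.6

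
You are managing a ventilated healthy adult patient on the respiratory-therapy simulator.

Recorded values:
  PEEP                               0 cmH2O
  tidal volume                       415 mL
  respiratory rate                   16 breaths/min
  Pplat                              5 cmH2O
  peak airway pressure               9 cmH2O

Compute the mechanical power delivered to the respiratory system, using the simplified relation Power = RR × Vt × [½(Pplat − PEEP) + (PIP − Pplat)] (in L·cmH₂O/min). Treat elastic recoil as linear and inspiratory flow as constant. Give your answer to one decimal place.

43.2

Per-breath work = Vt × [½(Pplat−PEEP) + (PIP−Pplat)] = 0.415 × [0.5×5.0 + 4.0] = 0.415 × 6.5 = 2.698 L·cmH2O.
Power = 16 × 2.698 = 43.168 L·cmH2O/min.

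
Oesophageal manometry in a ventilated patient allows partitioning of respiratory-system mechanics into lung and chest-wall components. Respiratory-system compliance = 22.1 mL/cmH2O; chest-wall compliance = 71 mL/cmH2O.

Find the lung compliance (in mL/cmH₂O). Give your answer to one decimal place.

1/CL = 1/Crs − 1/Ccw.
1/CL = 1/22.1 − 1/71 = 0.03116.
CL = 32.092 mL/cmH2O.

32.1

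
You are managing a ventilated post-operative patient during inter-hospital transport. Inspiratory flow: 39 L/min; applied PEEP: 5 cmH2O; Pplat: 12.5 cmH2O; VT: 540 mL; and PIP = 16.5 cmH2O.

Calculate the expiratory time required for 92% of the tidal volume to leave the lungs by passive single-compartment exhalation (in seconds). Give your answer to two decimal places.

Flow: 39 L/min ÷ 60 = 0.65 L/s.
R = (PIP − Pplat)/V̇ = (16.5 − 12.5) / 0.65 = 4.0/0.65 = 6.154 cmH2O·s/L.
C = Vt/(Pplat − PEEP) = 540.0 / (12.5 − 5) = 540.0/7.5 = 72.0 mL/cmH2O.
τ = R × C = 6.154 × 0.072 L/cmH2O = 0.4431 s.
t = −τ·ln(1 − 0.92) = −0.4431·ln(0.08) = 1.119 s.

1.12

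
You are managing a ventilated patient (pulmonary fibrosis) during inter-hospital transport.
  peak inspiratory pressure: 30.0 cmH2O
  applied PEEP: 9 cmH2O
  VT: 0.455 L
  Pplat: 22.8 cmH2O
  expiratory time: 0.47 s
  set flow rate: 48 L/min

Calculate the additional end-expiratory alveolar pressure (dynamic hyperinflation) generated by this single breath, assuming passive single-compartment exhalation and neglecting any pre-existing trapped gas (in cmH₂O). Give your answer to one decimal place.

2.8

Flow: 48 L/min ÷ 60 = 0.8 L/s.
R = (PIP − Pplat)/V̇ = (30.0 − 22.8) / 0.8 = 7.2/0.8 = 9.0 cmH2O·s/L.
C = Vt/(Pplat − PEEP) = 455.0 / (22.8 − 9) = 455.0/13.8 = 32.971 mL/cmH2O.
τ = R × C = 9.0 × 0.03297 L/cmH2O = 0.2967 s.
Fraction remaining = e^(−Te/τ) = e^(−0.47/0.2967) = 0.2051; trapped volume = 455.0 × 0.2051 = 93.321 mL.
Additional alveolar pressure from trapping ≈ V_trapped / C = 93.321 / 32.971 = 2.83 cmH2O.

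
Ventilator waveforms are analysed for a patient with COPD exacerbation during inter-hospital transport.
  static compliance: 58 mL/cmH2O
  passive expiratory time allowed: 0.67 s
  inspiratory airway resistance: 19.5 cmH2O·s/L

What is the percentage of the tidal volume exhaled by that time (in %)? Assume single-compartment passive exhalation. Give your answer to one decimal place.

44.7

τ = R × C = 19.5 × 58 mL/cmH2O = 19.5 × 0.058 L/cmH2O = 1.131 s.
Passive exhalation: V(t)/V₀ = e^(−t/τ) = e^(−0.67/1.131) = 0.553.
Fraction exhaled = 1 − 0.553 = 0.447 → 44.7%.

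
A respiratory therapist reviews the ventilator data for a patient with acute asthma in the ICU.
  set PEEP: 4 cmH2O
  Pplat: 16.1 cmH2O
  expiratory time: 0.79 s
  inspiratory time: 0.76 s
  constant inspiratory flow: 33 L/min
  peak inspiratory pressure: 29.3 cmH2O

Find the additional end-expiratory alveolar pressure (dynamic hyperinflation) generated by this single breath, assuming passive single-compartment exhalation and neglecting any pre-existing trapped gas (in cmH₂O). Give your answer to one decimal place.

Flow: 33 L/min ÷ 60 = 0.55 L/s.
Vt = flow × Ti = 0.55 L/s × 0.76 s × 1000 mL/L = 418.0 mL.
R = (PIP − Pplat)/V̇ = (29.3 − 16.1) / 0.55 = 13.2/0.55 = 24.0 cmH2O·s/L.
C = Vt/(Pplat − PEEP) = 418.0 / (16.1 − 4) = 418.0/12.1 = 34.545 mL/cmH2O.
τ = R × C = 24.0 × 0.03455 L/cmH2O = 0.8292 s.
Fraction remaining = e^(−Te/τ) = e^(−0.79/0.8292) = 0.3857; trapped volume = 418.0 × 0.3857 = 161.22 mL.
Additional alveolar pressure from trapping ≈ V_trapped / C = 161.22 / 34.545 = 4.667 cmH2O.

4.7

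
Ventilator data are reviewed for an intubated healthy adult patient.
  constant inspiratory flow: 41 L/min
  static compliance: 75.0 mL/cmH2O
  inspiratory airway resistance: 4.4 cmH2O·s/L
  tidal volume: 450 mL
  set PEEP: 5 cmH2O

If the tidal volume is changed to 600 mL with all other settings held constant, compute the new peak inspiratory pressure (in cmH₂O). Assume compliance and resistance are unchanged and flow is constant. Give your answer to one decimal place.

16.0

Flow: 41 L/min ÷ 60 = 0.6833 L/s.
PIP = Vt/C + R·V̇ + PEEP (constant-flow equation of motion).
Only the elastic term changes: ΔPIP = ΔVt / C = (600 − 450) / 75.0 = 2.0 cmH2O.
Original PIP = 450/75.0 + 4.4×0.6833 + 5 = 14.007 cmH2O; new PIP = 14.007 + (2.0) = 16.007 cmH2O.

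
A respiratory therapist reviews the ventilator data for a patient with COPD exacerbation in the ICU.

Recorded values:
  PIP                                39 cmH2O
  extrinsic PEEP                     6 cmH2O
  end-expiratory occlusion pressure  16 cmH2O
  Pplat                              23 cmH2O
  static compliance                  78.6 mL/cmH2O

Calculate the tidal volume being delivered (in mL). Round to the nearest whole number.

End-expiratory occlusion gives total PEEP = 16 cmH2O (intrinsic PEEP = 16 − 6 = 10). Use total PEEP for the elastic gradient.
Vt = Cstat × (Pplat − PEEPtotal) = 78.6 × (23 − 16) = 78.6 × 7.0 = 550.2 mL.

550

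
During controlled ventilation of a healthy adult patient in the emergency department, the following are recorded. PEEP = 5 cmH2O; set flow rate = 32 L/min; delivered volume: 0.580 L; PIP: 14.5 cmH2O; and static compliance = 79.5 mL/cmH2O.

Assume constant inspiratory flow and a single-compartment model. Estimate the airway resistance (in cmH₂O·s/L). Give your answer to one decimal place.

Flow: 32 L/min ÷ 60 = 0.5333 L/s.
Equation of motion (constant flow): PIP = Vt/C + R·V̇ + PEEP.
R·V̇ = PIP − Vt/C − PEEP = 14.5 − 580/79.5 − 5 = 14.5 − 7.296 − 5 = 2.204 cmH2O.
R = 2.204 / 0.5333 = 4.133 cmH2O·s/L.

4.1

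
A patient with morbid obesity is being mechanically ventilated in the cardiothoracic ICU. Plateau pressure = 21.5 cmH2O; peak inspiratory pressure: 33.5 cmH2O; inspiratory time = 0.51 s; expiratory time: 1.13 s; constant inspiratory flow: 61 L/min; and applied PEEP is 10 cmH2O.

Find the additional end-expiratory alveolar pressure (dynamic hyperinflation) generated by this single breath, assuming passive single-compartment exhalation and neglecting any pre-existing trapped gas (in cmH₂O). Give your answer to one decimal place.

1.4

Flow: 61 L/min ÷ 60 = 1.0167 L/s.
Vt = flow × Ti = 1.0167 L/s × 0.51 s × 1000 mL/L = 518.52 mL.
R = (PIP − Pplat)/V̇ = (33.5 − 21.5) / 1.0167 = 12.0/1.0167 = 11.803 cmH2O·s/L.
C = Vt/(Pplat − PEEP) = 518.52 / (21.5 − 10) = 518.52/11.5 = 45.089 mL/cmH2O.
τ = R × C = 11.803 × 0.04509 L/cmH2O = 0.5322 s.
Fraction remaining = e^(−Te/τ) = e^(−1.13/0.5322) = 0.1196; trapped volume = 518.52 × 0.1196 = 62.015 mL.
Additional alveolar pressure from trapping ≈ V_trapped / C = 62.015 / 45.089 = 1.375 cmH2O.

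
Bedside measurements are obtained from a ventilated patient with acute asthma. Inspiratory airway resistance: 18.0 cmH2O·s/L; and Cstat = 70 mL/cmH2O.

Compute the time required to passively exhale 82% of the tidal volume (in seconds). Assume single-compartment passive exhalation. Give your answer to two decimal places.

τ = R × C = 18.0 × 70 mL/cmH2O = 18.0 × 0.070 L/cmH2O = 1.26 s.
Exhaled fraction f = 1 − e^(−t/τ) → t = −τ·ln(1 − f) = −1.26·ln(0.18) = 2.161 s.

2.16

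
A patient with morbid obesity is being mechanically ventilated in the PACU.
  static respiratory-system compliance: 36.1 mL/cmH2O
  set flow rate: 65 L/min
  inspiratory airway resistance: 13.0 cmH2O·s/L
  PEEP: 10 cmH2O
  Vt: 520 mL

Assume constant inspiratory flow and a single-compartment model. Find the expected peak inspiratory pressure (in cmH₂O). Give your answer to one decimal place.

Flow: 65 L/min ÷ 60 = 1.0833 L/s.
Equation of motion (constant flow): PIP = Vt/C + R·V̇ + PEEP.
PIP = 520/36.1 + 13.0×1.0833 + 10 = 14.404 + 14.083 + 10 = 38.487 cmH2O.

38.5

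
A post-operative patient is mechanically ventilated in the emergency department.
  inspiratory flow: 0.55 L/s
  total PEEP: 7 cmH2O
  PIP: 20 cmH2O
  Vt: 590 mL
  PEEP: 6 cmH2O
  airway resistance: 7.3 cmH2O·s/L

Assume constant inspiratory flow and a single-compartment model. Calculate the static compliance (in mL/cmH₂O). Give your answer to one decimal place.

65.7

Total PEEP = 7 cmH2O (set 6 + intrinsic 1); this is the baseline alveolar pressure.
Equation of motion (constant flow): PIP = Vt/C + R·V̇ + PEEP.
Vt/C = PIP − R·V̇ − PEEP = 20 − 7.3×0.55 − 7 = 20 − 4.015 − 7 = 8.985 cmH2O.
C = Vt / 8.985 = 590 / 8.985 = 65.665 mL/cmH2O.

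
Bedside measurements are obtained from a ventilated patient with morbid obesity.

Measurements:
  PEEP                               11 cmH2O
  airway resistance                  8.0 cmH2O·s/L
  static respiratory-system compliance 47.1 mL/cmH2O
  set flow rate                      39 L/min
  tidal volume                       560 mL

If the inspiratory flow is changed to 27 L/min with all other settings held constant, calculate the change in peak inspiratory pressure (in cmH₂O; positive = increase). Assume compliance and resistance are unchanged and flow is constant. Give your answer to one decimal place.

Flow: 39 L/min ÷ 60 = 0.65 L/s.
New flow: 27 L/min ÷ 60 = 0.45 L/s.
PIP = Vt/C + R·V̇ + PEEP (constant-flow equation of motion).
Only the resistive term changes: ΔPIP = R × ΔV̇ = 8.0 × (0.45 − 0.65) = 8.0 × -0.2 = -1.6 cmH2O.

-1.6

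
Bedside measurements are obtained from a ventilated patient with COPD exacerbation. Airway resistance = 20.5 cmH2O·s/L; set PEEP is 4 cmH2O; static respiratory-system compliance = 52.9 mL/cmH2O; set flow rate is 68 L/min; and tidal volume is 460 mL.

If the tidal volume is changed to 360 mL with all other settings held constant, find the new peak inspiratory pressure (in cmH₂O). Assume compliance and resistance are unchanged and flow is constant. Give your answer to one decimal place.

Flow: 68 L/min ÷ 60 = 1.1333 L/s.
PIP = Vt/C + R·V̇ + PEEP (constant-flow equation of motion).
Only the elastic term changes: ΔPIP = ΔVt / C = (360 − 460) / 52.9 = -1.89 cmH2O.
Original PIP = 460/52.9 + 20.5×1.1333 + 4 = 35.928 cmH2O; new PIP = 35.928 + (-1.89) = 34.038 cmH2O.

34.0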